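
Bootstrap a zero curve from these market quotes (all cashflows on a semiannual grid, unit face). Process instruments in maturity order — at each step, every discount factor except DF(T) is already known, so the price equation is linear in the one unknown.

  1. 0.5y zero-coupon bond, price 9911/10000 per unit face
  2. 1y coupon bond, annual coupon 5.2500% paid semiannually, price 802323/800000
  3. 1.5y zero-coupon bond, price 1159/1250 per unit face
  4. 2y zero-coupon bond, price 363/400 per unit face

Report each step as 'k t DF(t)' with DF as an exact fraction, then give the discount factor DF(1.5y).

step 1 [0.5y] zero: DF = P = 9911/10000 ≈ 0.991100
step 2 [1y] bond c/2=21/800: DF=(802323/800000 − 21/800·(0.991100))/(1+21/800) = 9519/10000 ≈ 0.951900
step 3 [1.5y] zero: DF = P = 1159/1250 ≈ 0.927200
step 4 [2y] zero: DF = P = 363/400 ≈ 0.907500

1 1/2 9911/10000
2 1 9519/10000
3 3/2 1159/1250
4 2 363/400
DF(1.5y) = 1159/1250 ≈ 0.927200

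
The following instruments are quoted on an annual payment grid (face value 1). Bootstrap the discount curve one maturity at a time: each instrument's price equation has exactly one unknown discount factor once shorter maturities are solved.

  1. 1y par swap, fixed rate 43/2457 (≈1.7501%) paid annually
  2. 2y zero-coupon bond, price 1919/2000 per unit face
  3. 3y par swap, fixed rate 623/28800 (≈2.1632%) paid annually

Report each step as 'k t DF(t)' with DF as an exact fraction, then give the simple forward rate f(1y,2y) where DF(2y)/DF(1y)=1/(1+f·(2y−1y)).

step 1 [1y] swap r/1=43/2457: DF=(1 − 43/2457·(0))/(1+43/2457) = 2457/2500 ≈ 0.982800
step 2 [2y] zero: DF = P = 1919/2000 ≈ 0.959500
step 3 [3y] swap r/1=623/28800: DF=(1 − 623/28800·(0.982800+0.959500))/(1+623/28800) = 9377/10000 ≈ 0.937700

1 1 2457/2500
2 2 1919/2000
3 3 9377/10000
f(1y,2y) = ((2457/2500)/(1919/2000) − 1)/(1) = 233/9595 ≈ 2.4283%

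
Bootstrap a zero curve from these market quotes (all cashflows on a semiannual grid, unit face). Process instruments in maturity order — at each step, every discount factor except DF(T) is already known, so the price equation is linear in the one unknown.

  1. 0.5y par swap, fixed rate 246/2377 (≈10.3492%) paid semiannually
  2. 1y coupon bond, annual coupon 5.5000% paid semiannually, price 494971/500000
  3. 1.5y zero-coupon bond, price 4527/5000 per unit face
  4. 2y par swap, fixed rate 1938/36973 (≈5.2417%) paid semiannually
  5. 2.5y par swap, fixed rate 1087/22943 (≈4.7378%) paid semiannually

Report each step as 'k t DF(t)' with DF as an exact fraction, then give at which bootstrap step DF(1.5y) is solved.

step 1 [0.5y] swap r/2=123/2377: DF=(1 − 123/2377·(0))/(1+123/2377) = 2377/2500 ≈ 0.950800
step 2 [1y] bond c/2=11/400: DF=(494971/500000 − 11/400·(0.950800))/(1+11/400) = 469/500 ≈ 0.938000
step 3 [1.5y] zero: DF = P = 4527/5000 ≈ 0.905400
step 4 [2y] swap r/2=969/36973: DF=(1 − 969/36973·(0.950800+0.938000+0.905400))/(1+969/36973) = 9031/10000 ≈ 0.903100
step 5 [2.5y] swap r/2=1087/45886: DF=(1 − 1087/45886·(0.950800+0.938000+0.905400+0.903100))/(1+1087/45886) = 8913/10000 ≈ 0.891300

1 1/2 2377/2500
2 1 469/500
3 3/2 4527/5000
4 2 9031/10000
5 5/2 8913/10000
DF(1.5y) is solved at step 3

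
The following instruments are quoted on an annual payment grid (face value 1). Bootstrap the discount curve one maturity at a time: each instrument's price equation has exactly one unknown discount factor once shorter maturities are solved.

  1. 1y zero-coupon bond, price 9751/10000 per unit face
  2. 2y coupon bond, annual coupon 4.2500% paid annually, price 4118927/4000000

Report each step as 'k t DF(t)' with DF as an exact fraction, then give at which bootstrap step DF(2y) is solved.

step 1 [1y] zero: DF = P = 9751/10000 ≈ 0.975100
step 2 [2y] bond c/1=17/400: DF=(4118927/4000000 − 17/400·(0.975100))/(1+17/400) = 237/250 ≈ 0.948000

1 1 9751/10000
2 2 237/250
DF(2y) is solved at step 2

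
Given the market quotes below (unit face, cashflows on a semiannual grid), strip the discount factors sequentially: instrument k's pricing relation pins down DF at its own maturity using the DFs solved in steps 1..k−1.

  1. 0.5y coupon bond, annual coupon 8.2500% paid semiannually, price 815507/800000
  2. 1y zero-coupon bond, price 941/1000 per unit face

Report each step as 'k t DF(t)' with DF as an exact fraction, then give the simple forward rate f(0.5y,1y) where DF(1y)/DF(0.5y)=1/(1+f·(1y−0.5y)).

step 1 [0.5y] bond c/2=33/800: DF=(815507/800000 − 33/800·(0))/(1+33/800) = 979/1000 ≈ 0.979000
step 2 [1y] zero: DF = P = 941/1000 ≈ 0.941000

1 1/2 979/1000
2 1 941/1000
f(0.5y,1y) = ((979/1000)/(941/1000) − 1)/(1/2) = 76/941 ≈ 8.0765%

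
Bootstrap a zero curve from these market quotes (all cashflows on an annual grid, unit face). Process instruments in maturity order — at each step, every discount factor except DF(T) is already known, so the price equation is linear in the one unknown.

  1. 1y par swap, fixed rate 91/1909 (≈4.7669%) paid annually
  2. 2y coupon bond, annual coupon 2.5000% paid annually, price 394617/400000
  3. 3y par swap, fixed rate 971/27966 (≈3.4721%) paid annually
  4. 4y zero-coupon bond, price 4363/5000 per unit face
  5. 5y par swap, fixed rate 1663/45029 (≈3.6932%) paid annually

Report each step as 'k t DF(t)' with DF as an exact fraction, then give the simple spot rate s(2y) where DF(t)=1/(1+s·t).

step 1 [1y] swap r/1=91/1909: DF=(1 − 91/1909·(0))/(1+91/1909) = 1909/2000 ≈ 0.954500
step 2 [2y] bond c/1=1/40: DF=(394617/400000 − 1/40·(0.954500))/(1+1/40) = 587/625 ≈ 0.939200
step 3 [3y] swap r/1=971/27966: DF=(1 − 971/27966·(0.954500+0.939200))/(1+971/27966) = 9029/10000 ≈ 0.902900
step 4 [4y] zero: DF = P = 4363/5000 ≈ 0.872600
step 5 [5y] swap r/1=1663/45029: DF=(1 − 1663/45029·(0.954500+0.939200+0.902900+0.872600))/(1+1663/45029) = 8337/10000 ≈ 0.833700

1 1 1909/2000
2 2 587/625
3 3 9029/10000
4 4 4363/5000
5 5 8337/10000
s(2y) = (1/(587/625) − 1)/(2) = 19/587 ≈ 3.2368%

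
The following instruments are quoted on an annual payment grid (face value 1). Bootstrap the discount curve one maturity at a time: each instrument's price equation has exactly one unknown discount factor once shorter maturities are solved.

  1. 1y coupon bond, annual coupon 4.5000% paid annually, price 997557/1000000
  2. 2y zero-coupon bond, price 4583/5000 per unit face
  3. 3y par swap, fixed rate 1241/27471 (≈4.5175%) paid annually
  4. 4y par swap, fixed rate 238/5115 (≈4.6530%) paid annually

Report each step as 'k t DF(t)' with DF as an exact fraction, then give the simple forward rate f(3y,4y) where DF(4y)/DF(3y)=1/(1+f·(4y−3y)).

1 1 4773/5000
2 2 4583/5000
3 3 8759/10000
4 4 4167/5000
f(3y,4y) = ((8759/10000)/(4167/5000) − 1)/(1) = 425/8334 ≈ 5.0996%

step 1 [1y] bond c/1=9/200: DF=(997557/1000000 − 9/200·(0))/(1+9/200) = 4773/5000 ≈ 0.954600
step 2 [2y] zero: DF = P = 4583/5000 ≈ 0.916600
step 3 [3y] swap r/1=1241/27471: DF=(1 − 1241/27471·(0.954600+0.916600))/(1+1241/27471) = 8759/10000 ≈ 0.875900
step 4 [4y] swap r/1=238/5115: DF=(1 − 238/5115·(0.954600+0.916600+0.875900))/(1+238/5115) = 4167/5000 ≈ 0.833400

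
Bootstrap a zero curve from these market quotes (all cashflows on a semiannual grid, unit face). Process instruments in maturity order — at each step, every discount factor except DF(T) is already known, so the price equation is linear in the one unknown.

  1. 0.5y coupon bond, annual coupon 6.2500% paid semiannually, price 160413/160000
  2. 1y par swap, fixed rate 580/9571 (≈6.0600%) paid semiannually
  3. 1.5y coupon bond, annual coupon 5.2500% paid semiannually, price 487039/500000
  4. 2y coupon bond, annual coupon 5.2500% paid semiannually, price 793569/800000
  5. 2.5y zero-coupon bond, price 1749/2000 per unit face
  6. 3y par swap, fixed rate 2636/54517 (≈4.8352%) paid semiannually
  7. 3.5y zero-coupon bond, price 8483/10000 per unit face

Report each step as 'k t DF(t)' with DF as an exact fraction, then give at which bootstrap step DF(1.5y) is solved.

step 1 [0.5y] bond c/2=1/32: DF=(160413/160000 − 1/32·(0))/(1+1/32) = 4861/5000 ≈ 0.972200
step 2 [1y] swap r/2=290/9571: DF=(1 − 290/9571·(0.972200))/(1+290/9571) = 471/500 ≈ 0.942000
step 3 [1.5y] bond c/2=21/800: DF=(487039/500000 − 21/800·(0.972200+0.942000))/(1+21/800) = 4501/5000 ≈ 0.900200
step 4 [2y] bond c/2=21/800: DF=(793569/800000 − 21/800·(0.972200+0.942000+0.900200))/(1+21/800) = 4473/5000 ≈ 0.894600
step 5 [2.5y] zero: DF = P = 1749/2000 ≈ 0.874500
step 6 [3y] swap r/2=1318/54517: DF=(1 − 1318/54517·(0.972200+0.942000+0.900200+0.894600+0.874500))/(1+1318/54517) = 4341/5000 ≈ 0.868200
step 7 [3.5y] zero: DF = P = 8483/10000 ≈ 0.848300

1 1/2 4861/5000
2 1 471/500
3 3/2 4501/5000
4 2 4473/5000
5 5/2 1749/2000
6 3 4341/5000
7 7/2 8483/10000
DF(1.5y) is solved at step 3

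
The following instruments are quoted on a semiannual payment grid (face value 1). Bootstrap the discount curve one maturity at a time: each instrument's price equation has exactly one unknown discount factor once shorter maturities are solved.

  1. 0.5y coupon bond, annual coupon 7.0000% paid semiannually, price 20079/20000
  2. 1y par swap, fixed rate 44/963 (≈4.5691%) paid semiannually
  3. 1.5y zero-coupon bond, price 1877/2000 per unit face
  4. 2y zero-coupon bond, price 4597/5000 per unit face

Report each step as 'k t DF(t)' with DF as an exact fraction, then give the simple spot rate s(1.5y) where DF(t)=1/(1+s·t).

step 1 [0.5y] bond c/2=7/200: DF=(20079/20000 − 7/200·(0))/(1+7/200) = 97/100 ≈ 0.970000
step 2 [1y] swap r/2=22/963: DF=(1 − 22/963·(0.970000))/(1+22/963) = 239/250 ≈ 0.956000
step 3 [1.5y] zero: DF = P = 1877/2000 ≈ 0.938500
step 4 [2y] zero: DF = P = 4597/5000 ≈ 0.919400

1 1/2 97/100
2 1 239/250
3 3/2 1877/2000
4 2 4597/5000
s(1.5y) = (1/(1877/2000) − 1)/(3/2) = 82/1877 ≈ 4.3687%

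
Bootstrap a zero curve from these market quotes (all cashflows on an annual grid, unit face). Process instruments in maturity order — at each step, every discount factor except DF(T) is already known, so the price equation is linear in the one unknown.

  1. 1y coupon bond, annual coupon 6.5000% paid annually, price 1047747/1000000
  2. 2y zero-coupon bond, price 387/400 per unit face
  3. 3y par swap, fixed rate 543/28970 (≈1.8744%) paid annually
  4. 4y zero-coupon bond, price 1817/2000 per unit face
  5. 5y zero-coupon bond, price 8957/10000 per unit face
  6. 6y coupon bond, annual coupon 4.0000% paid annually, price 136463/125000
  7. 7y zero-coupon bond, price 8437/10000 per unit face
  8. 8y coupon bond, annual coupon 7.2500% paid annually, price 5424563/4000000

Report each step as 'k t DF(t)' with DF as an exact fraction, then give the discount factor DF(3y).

1 1 4919/5000
2 2 387/400
3 3 9457/10000
4 4 1817/2000
5 5 8957/10000
6 6 8689/10000
7 7 8437/10000
8 8 8309/10000
DF(3y) = 9457/10000 ≈ 0.945700

step 1 [1y] bond c/1=13/200: DF=(1047747/1000000 − 13/200·(0))/(1+13/200) = 4919/5000 ≈ 0.983800
step 2 [2y] zero: DF = P = 387/400 ≈ 0.967500
step 3 [3y] swap r/1=543/28970: DF=(1 − 543/28970·(0.983800+0.967500))/(1+543/28970) = 9457/10000 ≈ 0.945700
step 4 [4y] zero: DF = P = 1817/2000 ≈ 0.908500
step 5 [5y] zero: DF = P = 8957/10000 ≈ 0.895700
step 6 [6y] bond c/1=1/25: DF=(136463/125000 − 1/25·(0.983800+0.967500+0.945700+0.908500+0.895700))/(1+1/25) = 8689/10000 ≈ 0.868900
step 7 [7y] zero: DF = P = 8437/10000 ≈ 0.843700
step 8 [8y] bond c/1=29/400: DF=(5424563/4000000 − 29/400·(0.983800+0.967500+0.945700+0.908500+0.895700+0.868900+0.843700))/(1+29/400) = 8309/10000 ≈ 0.830900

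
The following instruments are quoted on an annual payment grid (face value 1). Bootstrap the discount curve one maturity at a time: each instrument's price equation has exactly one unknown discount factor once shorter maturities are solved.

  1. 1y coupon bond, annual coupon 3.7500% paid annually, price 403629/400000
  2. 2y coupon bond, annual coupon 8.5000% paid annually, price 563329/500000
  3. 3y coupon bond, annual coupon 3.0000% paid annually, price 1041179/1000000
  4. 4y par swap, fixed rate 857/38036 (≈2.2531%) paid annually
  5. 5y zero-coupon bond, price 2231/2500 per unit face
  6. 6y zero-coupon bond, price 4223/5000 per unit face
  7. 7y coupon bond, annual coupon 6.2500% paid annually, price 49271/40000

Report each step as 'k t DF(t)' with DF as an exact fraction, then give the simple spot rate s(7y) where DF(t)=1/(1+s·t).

1 1 4863/5000
2 2 4811/5000
3 3 1909/2000
4 4 9143/10000
5 5 2231/2500
6 6 4223/5000
7 7 4167/5000
s(7y) = (1/(4167/5000) − 1)/(7) = 119/4167 ≈ 2.8558%

step 1 [1y] bond c/1=3/80: DF=(403629/400000 − 3/80·(0))/(1+3/80) = 4863/5000 ≈ 0.972600
step 2 [2y] bond c/1=17/200: DF=(563329/500000 − 17/200·(0.972600))/(1+17/200) = 4811/5000 ≈ 0.962200
step 3 [3y] bond c/1=3/100: DF=(1041179/1000000 − 3/100·(0.972600+0.962200))/(1+3/100) = 1909/2000 ≈ 0.954500
step 4 [4y] swap r/1=857/38036: DF=(1 − 857/38036·(0.972600+0.962200+0.954500))/(1+857/38036) = 9143/10000 ≈ 0.914300
step 5 [5y] zero: DF = P = 2231/2500 ≈ 0.892400
step 6 [6y] zero: DF = P = 4223/5000 ≈ 0.844600
step 7 [7y] bond c/1=1/16: DF=(49271/40000 − 1/16·(0.972600+0.962200+0.954500+0.914300+0.892400+0.844600))/(1+1/16) = 4167/5000 ≈ 0.833400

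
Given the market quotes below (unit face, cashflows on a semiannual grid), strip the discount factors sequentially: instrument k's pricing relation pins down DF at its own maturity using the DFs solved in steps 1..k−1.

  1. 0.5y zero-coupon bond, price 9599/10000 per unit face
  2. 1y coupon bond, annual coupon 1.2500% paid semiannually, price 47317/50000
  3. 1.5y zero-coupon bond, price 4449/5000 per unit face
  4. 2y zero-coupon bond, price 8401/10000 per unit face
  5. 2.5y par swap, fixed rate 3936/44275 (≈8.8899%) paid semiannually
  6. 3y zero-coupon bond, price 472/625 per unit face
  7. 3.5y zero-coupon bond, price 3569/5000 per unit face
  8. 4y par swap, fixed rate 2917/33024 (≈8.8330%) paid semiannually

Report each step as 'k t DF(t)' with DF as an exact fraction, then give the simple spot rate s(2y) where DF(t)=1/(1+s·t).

step 1 [0.5y] zero: DF = P = 9599/10000 ≈ 0.959900
step 2 [1y] bond c/2=1/160: DF=(47317/50000 − 1/160·(0.959900))/(1+1/160) = 1869/2000 ≈ 0.934500
step 3 [1.5y] zero: DF = P = 4449/5000 ≈ 0.889800
step 4 [2y] zero: DF = P = 8401/10000 ≈ 0.840100
step 5 [2.5y] swap r/2=1968/44275: DF=(1 − 1968/44275·(0.959900+0.934500+0.889800+0.840100))/(1+1968/44275) = 502/625 ≈ 0.803200
step 6 [3y] zero: DF = P = 472/625 ≈ 0.755200
step 7 [3.5y] zero: DF = P = 3569/5000 ≈ 0.713800
step 8 [4y] swap r/2=2917/66048: DF=(1 − 2917/66048·(0.959900+0.934500+0.889800+0.840100+0.803200+0.755200+0.713800))/(1+2917/66048) = 7083/10000 ≈ 0.708300

1 1/2 9599/10000
2 1 1869/2000
3 3/2 4449/5000
4 2 8401/10000
5 5/2 502/625
6 3 472/625
7 7/2 3569/5000
8 4 7083/10000
s(2y) = (1/(8401/10000) − 1)/(2) = 1599/16802 ≈ 9.5167%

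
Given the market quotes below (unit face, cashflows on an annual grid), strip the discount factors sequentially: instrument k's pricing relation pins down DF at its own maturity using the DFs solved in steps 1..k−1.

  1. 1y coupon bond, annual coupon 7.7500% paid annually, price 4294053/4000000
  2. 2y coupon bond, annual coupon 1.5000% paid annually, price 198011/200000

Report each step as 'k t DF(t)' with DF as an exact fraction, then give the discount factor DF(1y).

step 1 [1y] bond c/1=31/400: DF=(4294053/4000000 − 31/400·(0))/(1+31/400) = 9963/10000 ≈ 0.996300
step 2 [2y] bond c/1=3/200: DF=(198011/200000 − 3/200·(0.996300))/(1+3/200) = 9607/10000 ≈ 0.960700

1 1 9963/10000
2 2 9607/10000
DF(1y) = 9963/10000 ≈ 0.996300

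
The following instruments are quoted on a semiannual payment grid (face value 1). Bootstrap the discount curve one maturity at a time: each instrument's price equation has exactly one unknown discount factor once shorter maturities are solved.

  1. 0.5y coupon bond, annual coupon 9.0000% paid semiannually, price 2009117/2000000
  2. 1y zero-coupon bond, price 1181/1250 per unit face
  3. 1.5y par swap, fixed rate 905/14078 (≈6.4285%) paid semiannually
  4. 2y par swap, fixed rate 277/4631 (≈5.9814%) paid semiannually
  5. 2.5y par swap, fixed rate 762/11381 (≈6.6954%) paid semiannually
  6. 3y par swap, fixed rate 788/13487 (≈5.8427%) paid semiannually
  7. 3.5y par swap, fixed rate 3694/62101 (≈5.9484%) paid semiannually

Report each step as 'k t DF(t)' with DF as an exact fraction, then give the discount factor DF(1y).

step 1 [0.5y] bond c/2=9/200: DF=(2009117/2000000 − 9/200·(0))/(1+9/200) = 9613/10000 ≈ 0.961300
step 2 [1y] zero: DF = P = 1181/1250 ≈ 0.944800
step 3 [1.5y] swap r/2=905/28156: DF=(1 − 905/28156·(0.961300+0.944800))/(1+905/28156) = 1819/2000 ≈ 0.909500
step 4 [2y] swap r/2=277/9262: DF=(1 − 277/9262·(0.961300+0.944800+0.909500))/(1+277/9262) = 2223/2500 ≈ 0.889200
step 5 [2.5y] swap r/2=381/11381: DF=(1 − 381/11381·(0.961300+0.944800+0.909500+0.889200))/(1+381/11381) = 2119/2500 ≈ 0.847600
step 6 [3y] swap r/2=394/13487: DF=(1 − 394/13487·(0.961300+0.944800+0.909500+0.889200+0.847600))/(1+394/13487) = 1053/1250 ≈ 0.842400
step 7 [3.5y] swap r/2=1847/62101: DF=(1 − 1847/62101·(0.961300+0.944800+0.909500+0.889200+0.847600+0.842400))/(1+1847/62101) = 8153/10000 ≈ 0.815300

1 1/2 9613/10000
2 1 1181/1250
3 3/2 1819/2000
4 2 2223/2500
5 5/2 2119/2500
6 3 1053/1250
7 7/2 8153/10000
DF(1y) = 1181/1250 ≈ 0.944800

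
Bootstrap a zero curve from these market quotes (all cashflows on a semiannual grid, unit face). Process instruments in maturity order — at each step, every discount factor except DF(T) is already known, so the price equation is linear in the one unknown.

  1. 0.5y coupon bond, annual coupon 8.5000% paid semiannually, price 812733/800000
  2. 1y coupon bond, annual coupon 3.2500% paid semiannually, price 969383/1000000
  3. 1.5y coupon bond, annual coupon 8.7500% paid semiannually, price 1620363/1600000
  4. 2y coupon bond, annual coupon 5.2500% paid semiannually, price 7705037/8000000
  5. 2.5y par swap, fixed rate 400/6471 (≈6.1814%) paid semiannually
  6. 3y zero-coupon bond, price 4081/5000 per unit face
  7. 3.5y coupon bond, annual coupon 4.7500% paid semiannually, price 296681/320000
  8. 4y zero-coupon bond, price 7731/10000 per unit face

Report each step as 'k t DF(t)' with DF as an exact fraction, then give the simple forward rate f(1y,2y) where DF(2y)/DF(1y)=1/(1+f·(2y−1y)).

step 1 [0.5y] bond c/2=17/400: DF=(812733/800000 − 17/400·(0))/(1+17/400) = 1949/2000 ≈ 0.974500
step 2 [1y] bond c/2=13/800: DF=(969383/1000000 − 13/800·(0.974500))/(1+13/800) = 9383/10000 ≈ 0.938300
step 3 [1.5y] bond c/2=7/160: DF=(1620363/1600000 − 7/160·(0.974500+0.938300))/(1+7/160) = 8901/10000 ≈ 0.890100
step 4 [2y] bond c/2=21/800: DF=(7705037/8000000 − 21/800·(0.974500+0.938300+0.890100))/(1+21/800) = 2167/2500 ≈ 0.866800
step 5 [2.5y] swap r/2=200/6471: DF=(1 − 200/6471·(0.974500+0.938300+0.890100+0.866800))/(1+200/6471) = 43/50 ≈ 0.860000
step 6 [3y] zero: DF = P = 4081/5000 ≈ 0.816200
step 7 [3.5y] bond c/2=19/800: DF=(296681/320000 − 19/800·(0.974500+0.938300+0.890100+0.866800+0.860000+0.816200))/(1+19/800) = 977/1250 ≈ 0.781600
step 8 [4y] zero: DF = P = 7731/10000 ≈ 0.773100

1 1/2 1949/2000
2 1 9383/10000
3 3/2 8901/10000
4 2 2167/2500
5 5/2 43/50
6 3 4081/5000
7 7/2 977/1250
8 4 7731/10000
f(1y,2y) = ((9383/10000)/(2167/2500) − 1)/(1) = 65/788 ≈ 8.2487%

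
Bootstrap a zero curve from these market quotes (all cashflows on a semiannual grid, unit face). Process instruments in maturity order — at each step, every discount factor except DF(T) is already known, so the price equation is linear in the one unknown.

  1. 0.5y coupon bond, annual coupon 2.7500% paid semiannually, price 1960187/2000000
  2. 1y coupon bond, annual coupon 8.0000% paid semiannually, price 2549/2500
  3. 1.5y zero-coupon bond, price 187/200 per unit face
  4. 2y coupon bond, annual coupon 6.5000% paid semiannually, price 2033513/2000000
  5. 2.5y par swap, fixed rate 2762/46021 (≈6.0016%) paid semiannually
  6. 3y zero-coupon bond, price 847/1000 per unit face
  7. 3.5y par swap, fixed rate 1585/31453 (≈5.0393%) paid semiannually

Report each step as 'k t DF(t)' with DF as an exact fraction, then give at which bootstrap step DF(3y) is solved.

1 1/2 2417/2500
2 1 1179/1250
3 3/2 187/200
4 2 1119/1250
5 5/2 8619/10000
6 3 847/1000
7 7/2 1683/2000
DF(3y) is solved at step 6

step 1 [0.5y] bond c/2=11/800: DF=(1960187/2000000 − 11/800·(0))/(1+11/800) = 2417/2500 ≈ 0.966800
step 2 [1y] bond c/2=1/25: DF=(2549/2500 − 1/25·(0.966800))/(1+1/25) = 1179/1250 ≈ 0.943200
step 3 [1.5y] zero: DF = P = 187/200 ≈ 0.935000
step 4 [2y] bond c/2=13/400: DF=(2033513/2000000 − 13/400·(0.966800+0.943200+0.935000))/(1+13/400) = 1119/1250 ≈ 0.895200
step 5 [2.5y] swap r/2=1381/46021: DF=(1 − 1381/46021·(0.966800+0.943200+0.935000+0.895200))/(1+1381/46021) = 8619/10000 ≈ 0.861900
step 6 [3y] zero: DF = P = 847/1000 ≈ 0.847000
step 7 [3.5y] swap r/2=1585/62906: DF=(1 − 1585/62906·(0.966800+0.943200+0.935000+0.895200+0.861900+0.847000))/(1+1585/62906) = 1683/2000 ≈ 0.841500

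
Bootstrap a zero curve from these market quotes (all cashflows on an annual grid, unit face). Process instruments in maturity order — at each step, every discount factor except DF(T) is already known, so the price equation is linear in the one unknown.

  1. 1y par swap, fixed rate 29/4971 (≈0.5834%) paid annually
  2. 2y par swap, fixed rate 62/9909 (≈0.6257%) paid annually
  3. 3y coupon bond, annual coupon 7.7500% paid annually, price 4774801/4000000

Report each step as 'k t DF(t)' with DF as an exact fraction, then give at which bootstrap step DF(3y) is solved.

step 1 [1y] swap r/1=29/4971: DF=(1 − 29/4971·(0))/(1+29/4971) = 4971/5000 ≈ 0.994200
step 2 [2y] swap r/1=62/9909: DF=(1 − 62/9909·(0.994200))/(1+62/9909) = 2469/2500 ≈ 0.987600
step 3 [3y] bond c/1=31/400: DF=(4774801/4000000 − 31/400·(0.994200+0.987600))/(1+31/400) = 9653/10000 ≈ 0.965300

1 1 4971/5000
2 2 2469/2500
3 3 9653/10000
DF(3y) is solved at step 3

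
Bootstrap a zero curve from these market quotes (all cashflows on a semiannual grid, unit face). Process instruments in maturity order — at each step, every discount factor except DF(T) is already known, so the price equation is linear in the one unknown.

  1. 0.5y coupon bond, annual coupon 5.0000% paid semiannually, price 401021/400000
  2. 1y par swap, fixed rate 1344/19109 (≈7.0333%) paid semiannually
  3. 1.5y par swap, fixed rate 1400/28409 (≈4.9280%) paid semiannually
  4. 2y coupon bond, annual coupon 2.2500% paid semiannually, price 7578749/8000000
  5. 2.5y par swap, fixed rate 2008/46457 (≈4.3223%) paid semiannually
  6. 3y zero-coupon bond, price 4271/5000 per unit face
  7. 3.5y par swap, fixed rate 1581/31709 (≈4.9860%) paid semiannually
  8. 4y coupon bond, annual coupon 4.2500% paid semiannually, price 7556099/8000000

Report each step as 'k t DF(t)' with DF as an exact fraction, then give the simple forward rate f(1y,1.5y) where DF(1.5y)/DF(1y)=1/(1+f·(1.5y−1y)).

step 1 [0.5y] bond c/2=1/40: DF=(401021/400000 − 1/40·(0))/(1+1/40) = 9781/10000 ≈ 0.978100
step 2 [1y] swap r/2=672/19109: DF=(1 − 672/19109·(0.978100))/(1+672/19109) = 583/625 ≈ 0.932800
step 3 [1.5y] swap r/2=700/28409: DF=(1 − 700/28409·(0.978100+0.932800))/(1+700/28409) = 93/100 ≈ 0.930000
step 4 [2y] bond c/2=9/800: DF=(7578749/8000000 − 9/800·(0.978100+0.932800+0.930000))/(1+9/800) = 2263/2500 ≈ 0.905200
step 5 [2.5y] swap r/2=1004/46457: DF=(1 − 1004/46457·(0.978100+0.932800+0.930000+0.905200))/(1+1004/46457) = 2249/2500 ≈ 0.899600
step 6 [3y] zero: DF = P = 4271/5000 ≈ 0.854200
step 7 [3.5y] swap r/2=1581/63418: DF=(1 − 1581/63418·(0.978100+0.932800+0.930000+0.905200+0.899600+0.854200))/(1+1581/63418) = 8419/10000 ≈ 0.841900
step 8 [4y] bond c/2=17/800: DF=(7556099/8000000 − 17/800·(0.978100+0.932800+0.930000+0.905200+0.899600+0.854200+0.841900))/(1+17/800) = 7929/10000 ≈ 0.792900

1 1/2 9781/10000
2 1 583/625
3 3/2 93/100
4 2 2263/2500
5 5/2 2249/2500
6 3 4271/5000
7 7/2 8419/10000
8 4 7929/10000
f(1y,1.5y) = ((583/625)/(93/100) − 1)/(1/2) = 14/2325 ≈ 0.6022%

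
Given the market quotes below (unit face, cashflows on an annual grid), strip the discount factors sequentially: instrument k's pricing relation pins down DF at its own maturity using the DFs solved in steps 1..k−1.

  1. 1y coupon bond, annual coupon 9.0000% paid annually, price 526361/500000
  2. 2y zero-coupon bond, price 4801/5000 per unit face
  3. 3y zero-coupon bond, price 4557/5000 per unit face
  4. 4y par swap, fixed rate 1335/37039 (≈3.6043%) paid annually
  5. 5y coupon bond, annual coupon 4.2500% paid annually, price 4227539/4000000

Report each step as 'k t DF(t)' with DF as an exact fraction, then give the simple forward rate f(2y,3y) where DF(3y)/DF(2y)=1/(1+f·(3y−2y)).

1 1 4829/5000
2 2 4801/5000
3 3 4557/5000
4 4 1733/2000
5 5 2157/2500
f(2y,3y) = ((4801/5000)/(4557/5000) − 1)/(1) = 244/4557 ≈ 5.3544%

step 1 [1y] bond c/1=9/100: DF=(526361/500000 − 9/100·(0))/(1+9/100) = 4829/5000 ≈ 0.965800
step 2 [2y] zero: DF = P = 4801/5000 ≈ 0.960200
step 3 [3y] zero: DF = P = 4557/5000 ≈ 0.911400
step 4 [4y] swap r/1=1335/37039: DF=(1 − 1335/37039·(0.965800+0.960200+0.911400))/(1+1335/37039) = 1733/2000 ≈ 0.866500
step 5 [5y] bond c/1=17/400: DF=(4227539/4000000 − 17/400·(0.965800+0.960200+0.911400+0.866500))/(1+17/400) = 2157/2500 ≈ 0.862800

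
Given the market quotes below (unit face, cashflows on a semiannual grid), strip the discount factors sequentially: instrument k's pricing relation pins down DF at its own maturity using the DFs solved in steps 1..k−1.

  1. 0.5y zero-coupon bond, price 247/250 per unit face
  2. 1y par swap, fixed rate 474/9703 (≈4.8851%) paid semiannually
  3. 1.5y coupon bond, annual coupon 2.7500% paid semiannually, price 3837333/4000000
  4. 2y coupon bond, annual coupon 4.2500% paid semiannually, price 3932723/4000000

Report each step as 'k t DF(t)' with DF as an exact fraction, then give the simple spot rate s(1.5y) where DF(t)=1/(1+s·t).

1 1/2 247/250
2 1 4763/5000
3 3/2 23/25
4 2 1129/1250
s(1.5y) = (1/(23/25) − 1)/(3/2) = 4/69 ≈ 5.7971%

step 1 [0.5y] zero: DF = P = 247/250 ≈ 0.988000
step 2 [1y] swap r/2=237/9703: DF=(1 − 237/9703·(0.988000))/(1+237/9703) = 4763/5000 ≈ 0.952600
step 3 [1.5y] bond c/2=11/800: DF=(3837333/4000000 − 11/800·(0.988000+0.952600))/(1+11/800) = 23/25 ≈ 0.920000
step 4 [2y] bond c/2=17/800: DF=(3932723/4000000 − 17/800·(0.988000+0.952600+0.920000))/(1+17/800) = 1129/1250 ≈ 0.903200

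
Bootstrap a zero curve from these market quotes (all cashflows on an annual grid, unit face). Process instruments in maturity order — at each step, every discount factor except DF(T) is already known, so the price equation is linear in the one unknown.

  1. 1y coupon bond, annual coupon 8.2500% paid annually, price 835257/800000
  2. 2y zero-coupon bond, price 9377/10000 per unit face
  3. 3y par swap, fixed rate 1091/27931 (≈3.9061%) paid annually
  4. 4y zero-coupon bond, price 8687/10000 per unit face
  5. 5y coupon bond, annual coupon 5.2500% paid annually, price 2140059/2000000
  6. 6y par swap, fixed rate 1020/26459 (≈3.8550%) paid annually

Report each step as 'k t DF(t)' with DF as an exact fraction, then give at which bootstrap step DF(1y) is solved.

1 1 1929/2000
2 2 9377/10000
3 3 8909/10000
4 4 8687/10000
5 5 417/500
6 6 199/250
DF(1y) is solved at step 1

step 1 [1y] bond c/1=33/400: DF=(835257/800000 − 33/400·(0))/(1+33/400) = 1929/2000 ≈ 0.964500
step 2 [2y] zero: DF = P = 9377/10000 ≈ 0.937700
step 3 [3y] swap r/1=1091/27931: DF=(1 − 1091/27931·(0.964500+0.937700))/(1+1091/27931) = 8909/10000 ≈ 0.890900
step 4 [4y] zero: DF = P = 8687/10000 ≈ 0.868700
step 5 [5y] bond c/1=21/400: DF=(2140059/2000000 − 21/400·(0.964500+0.937700+0.890900+0.868700))/(1+21/400) = 417/500 ≈ 0.834000
step 6 [6y] swap r/1=1020/26459: DF=(1 − 1020/26459·(0.964500+0.937700+0.890900+0.868700+0.834000))/(1+1020/26459) = 199/250 ≈ 0.796000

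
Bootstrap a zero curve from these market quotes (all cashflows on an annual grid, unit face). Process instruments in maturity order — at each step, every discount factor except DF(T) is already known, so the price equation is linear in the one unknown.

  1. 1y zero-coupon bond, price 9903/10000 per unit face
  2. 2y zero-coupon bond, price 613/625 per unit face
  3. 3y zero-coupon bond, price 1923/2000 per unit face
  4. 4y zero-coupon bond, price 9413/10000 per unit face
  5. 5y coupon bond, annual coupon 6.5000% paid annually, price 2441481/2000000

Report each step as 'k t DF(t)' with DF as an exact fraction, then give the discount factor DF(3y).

1 1 9903/10000
2 2 613/625
3 3 1923/2000
4 4 9413/10000
5 5 4549/5000
DF(3y) = 1923/2000 ≈ 0.961500

step 1 [1y] zero: DF = P = 9903/10000 ≈ 0.990300
step 2 [2y] zero: DF = P = 613/625 ≈ 0.980800
step 3 [3y] zero: DF = P = 1923/2000 ≈ 0.961500
step 4 [4y] zero: DF = P = 9413/10000 ≈ 0.941300
step 5 [5y] bond c/1=13/200: DF=(2441481/2000000 − 13/200·(0.990300+0.980800+0.961500+0.941300))/(1+13/200) = 4549/5000 ≈ 0.909800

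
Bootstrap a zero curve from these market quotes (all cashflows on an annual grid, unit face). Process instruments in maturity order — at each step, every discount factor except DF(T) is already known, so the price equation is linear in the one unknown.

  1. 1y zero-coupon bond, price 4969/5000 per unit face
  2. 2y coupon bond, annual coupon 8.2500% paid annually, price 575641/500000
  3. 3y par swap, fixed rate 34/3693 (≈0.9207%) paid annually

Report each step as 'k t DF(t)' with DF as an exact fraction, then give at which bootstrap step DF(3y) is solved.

1 1 4969/5000
2 2 4939/5000
3 3 608/625
DF(3y) is solved at step 3

step 1 [1y] zero: DF = P = 4969/5000 ≈ 0.993800
step 2 [2y] bond c/1=33/400: DF=(575641/500000 − 33/400·(0.993800))/(1+33/400) = 4939/5000 ≈ 0.987800
step 3 [3y] swap r/1=34/3693: DF=(1 − 34/3693·(0.993800+0.987800))/(1+34/3693) = 608/625 ≈ 0.972800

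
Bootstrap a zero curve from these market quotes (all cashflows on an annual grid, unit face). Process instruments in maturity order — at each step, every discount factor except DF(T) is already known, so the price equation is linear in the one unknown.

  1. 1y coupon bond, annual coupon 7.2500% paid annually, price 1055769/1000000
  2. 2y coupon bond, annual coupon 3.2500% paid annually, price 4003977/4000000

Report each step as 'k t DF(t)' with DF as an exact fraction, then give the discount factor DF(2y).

step 1 [1y] bond c/1=29/400: DF=(1055769/1000000 − 29/400·(0))/(1+29/400) = 2461/2500 ≈ 0.984400
step 2 [2y] bond c/1=13/400: DF=(4003977/4000000 − 13/400·(0.984400))/(1+13/400) = 1877/2000 ≈ 0.938500

1 1 2461/2500
2 2 1877/2000
DF(2y) = 1877/2000 ≈ 0.938500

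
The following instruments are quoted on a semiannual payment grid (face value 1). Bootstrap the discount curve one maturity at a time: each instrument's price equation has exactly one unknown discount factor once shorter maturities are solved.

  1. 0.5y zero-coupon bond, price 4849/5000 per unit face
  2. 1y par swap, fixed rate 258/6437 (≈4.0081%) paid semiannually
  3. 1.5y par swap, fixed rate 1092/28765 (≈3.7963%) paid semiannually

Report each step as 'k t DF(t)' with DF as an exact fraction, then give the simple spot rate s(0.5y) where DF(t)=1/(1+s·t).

1 1/2 4849/5000
2 1 9613/10000
3 3/2 4727/5000
s(0.5y) = (1/(4849/5000) − 1)/(1/2) = 302/4849 ≈ 6.2281%

step 1 [0.5y] zero: DF = P = 4849/5000 ≈ 0.969800
step 2 [1y] swap r/2=129/6437: DF=(1 − 129/6437·(0.969800))/(1+129/6437) = 9613/10000 ≈ 0.961300
step 3 [1.5y] swap r/2=546/28765: DF=(1 − 546/28765·(0.969800+0.961300))/(1+546/28765) = 4727/5000 ≈ 0.945400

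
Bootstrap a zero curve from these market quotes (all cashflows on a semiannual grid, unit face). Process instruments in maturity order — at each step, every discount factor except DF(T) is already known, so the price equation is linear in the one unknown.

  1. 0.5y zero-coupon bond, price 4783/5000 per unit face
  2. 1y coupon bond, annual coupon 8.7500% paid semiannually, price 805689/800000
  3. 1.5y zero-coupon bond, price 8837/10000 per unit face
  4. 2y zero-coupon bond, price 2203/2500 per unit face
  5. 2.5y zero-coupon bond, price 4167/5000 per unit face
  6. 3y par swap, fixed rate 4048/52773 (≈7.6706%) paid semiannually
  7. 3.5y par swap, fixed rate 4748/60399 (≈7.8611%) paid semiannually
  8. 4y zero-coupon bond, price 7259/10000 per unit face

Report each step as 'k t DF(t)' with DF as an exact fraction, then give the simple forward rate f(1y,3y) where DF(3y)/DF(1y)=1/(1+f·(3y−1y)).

1 1/2 4783/5000
2 1 578/625
3 3/2 8837/10000
4 2 2203/2500
5 5/2 4167/5000
6 3 997/1250
7 7/2 3813/5000
8 4 7259/10000
f(1y,3y) = ((578/625)/(997/1250) − 1)/(2) = 159/1994 ≈ 7.9739%

step 1 [0.5y] zero: DF = P = 4783/5000 ≈ 0.956600
step 2 [1y] bond c/2=7/160: DF=(805689/800000 − 7/160·(0.956600))/(1+7/160) = 578/625 ≈ 0.924800
step 3 [1.5y] zero: DF = P = 8837/10000 ≈ 0.883700
step 4 [2y] zero: DF = P = 2203/2500 ≈ 0.881200
step 5 [2.5y] zero: DF = P = 4167/5000 ≈ 0.833400
step 6 [3y] swap r/2=2024/52773: DF=(1 − 2024/52773·(0.956600+0.924800+0.883700+0.881200+0.833400))/(1+2024/52773) = 997/1250 ≈ 0.797600
step 7 [3.5y] swap r/2=2374/60399: DF=(1 − 2374/60399·(0.956600+0.924800+0.883700+0.881200+0.833400+0.797600))/(1+2374/60399) = 3813/5000 ≈ 0.762600
step 8 [4y] zero: DF = P = 7259/10000 ≈ 0.725900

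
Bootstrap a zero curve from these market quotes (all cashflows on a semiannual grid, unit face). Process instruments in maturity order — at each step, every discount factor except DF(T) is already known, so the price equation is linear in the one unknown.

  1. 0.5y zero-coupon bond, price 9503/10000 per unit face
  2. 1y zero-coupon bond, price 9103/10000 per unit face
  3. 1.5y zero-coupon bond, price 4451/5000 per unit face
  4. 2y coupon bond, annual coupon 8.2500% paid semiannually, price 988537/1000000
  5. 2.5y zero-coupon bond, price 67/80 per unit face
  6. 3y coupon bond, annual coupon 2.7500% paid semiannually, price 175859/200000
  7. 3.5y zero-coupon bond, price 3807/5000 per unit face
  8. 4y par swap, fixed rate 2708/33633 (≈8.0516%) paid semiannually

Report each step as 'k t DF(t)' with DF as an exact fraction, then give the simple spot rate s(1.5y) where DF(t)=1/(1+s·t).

step 1 [0.5y] zero: DF = P = 9503/10000 ≈ 0.950300
step 2 [1y] zero: DF = P = 9103/10000 ≈ 0.910300
step 3 [1.5y] zero: DF = P = 4451/5000 ≈ 0.890200
step 4 [2y] bond c/2=33/800: DF=(988537/1000000 − 33/800·(0.950300+0.910300+0.890200))/(1+33/800) = 2101/2500 ≈ 0.840400
step 5 [2.5y] zero: DF = P = 67/80 ≈ 0.837500
step 6 [3y] bond c/2=11/800: DF=(175859/200000 − 11/800·(0.950300+0.910300+0.890200+0.840400+0.837500))/(1+11/800) = 8073/10000 ≈ 0.807300
step 7 [3.5y] zero: DF = P = 3807/5000 ≈ 0.761400
step 8 [4y] swap r/2=1354/33633: DF=(1 − 1354/33633·(0.950300+0.910300+0.890200+0.840400+0.837500+0.807300+0.761400))/(1+1354/33633) = 1823/2500 ≈ 0.729200

1 1/2 9503/10000
2 1 9103/10000
3 3/2 4451/5000
4 2 2101/2500
5 5/2 67/80
6 3 8073/10000
7 7/2 3807/5000
8 4 1823/2500
s(1.5y) = (1/(4451/5000) − 1)/(3/2) = 366/4451 ≈ 8.2229%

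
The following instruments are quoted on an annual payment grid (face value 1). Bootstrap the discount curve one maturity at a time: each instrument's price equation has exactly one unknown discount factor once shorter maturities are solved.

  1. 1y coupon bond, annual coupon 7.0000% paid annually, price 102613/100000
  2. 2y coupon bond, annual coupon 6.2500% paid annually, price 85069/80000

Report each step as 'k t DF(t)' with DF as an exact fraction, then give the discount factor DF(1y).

1 1 959/1000
2 2 2361/2500
DF(1y) = 959/1000 ≈ 0.959000

step 1 [1y] bond c/1=7/100: DF=(102613/100000 − 7/100·(0))/(1+7/100) = 959/1000 ≈ 0.959000
step 2 [2y] bond c/1=1/16: DF=(85069/80000 − 1/16·(0.959000))/(1+1/16) = 2361/2500 ≈ 0.944400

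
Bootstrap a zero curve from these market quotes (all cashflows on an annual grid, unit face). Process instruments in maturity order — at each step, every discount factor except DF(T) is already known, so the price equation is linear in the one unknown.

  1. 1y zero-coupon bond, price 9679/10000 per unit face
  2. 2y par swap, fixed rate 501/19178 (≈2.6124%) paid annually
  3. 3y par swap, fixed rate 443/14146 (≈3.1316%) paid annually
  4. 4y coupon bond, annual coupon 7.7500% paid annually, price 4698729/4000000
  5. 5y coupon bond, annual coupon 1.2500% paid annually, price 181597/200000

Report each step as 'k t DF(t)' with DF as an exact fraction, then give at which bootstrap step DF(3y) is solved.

1 1 9679/10000
2 2 9499/10000
3 3 4557/5000
4 4 8867/10000
5 5 8509/10000
DF(3y) is solved at step 3

step 1 [1y] zero: DF = P = 9679/10000 ≈ 0.967900
step 2 [2y] swap r/1=501/19178: DF=(1 − 501/19178·(0.967900))/(1+501/19178) = 9499/10000 ≈ 0.949900
step 3 [3y] swap r/1=443/14146: DF=(1 − 443/14146·(0.967900+0.949900))/(1+443/14146) = 4557/5000 ≈ 0.911400
step 4 [4y] bond c/1=31/400: DF=(4698729/4000000 − 31/400·(0.967900+0.949900+0.911400))/(1+31/400) = 8867/10000 ≈ 0.886700
step 5 [5y] bond c/1=1/80: DF=(181597/200000 − 1/80·(0.967900+0.949900+0.911400+0.886700))/(1+1/80) = 8509/10000 ≈ 0.850900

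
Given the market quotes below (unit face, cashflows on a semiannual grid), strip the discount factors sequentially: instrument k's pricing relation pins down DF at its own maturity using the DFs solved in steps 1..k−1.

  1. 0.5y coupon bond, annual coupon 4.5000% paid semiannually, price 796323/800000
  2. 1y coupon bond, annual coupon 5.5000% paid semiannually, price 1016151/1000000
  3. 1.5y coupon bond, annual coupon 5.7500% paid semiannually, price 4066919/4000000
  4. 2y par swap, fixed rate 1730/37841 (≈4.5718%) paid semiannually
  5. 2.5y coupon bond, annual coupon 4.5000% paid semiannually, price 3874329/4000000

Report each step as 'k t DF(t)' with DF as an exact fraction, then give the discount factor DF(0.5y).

1 1/2 1947/2000
2 1 9629/10000
3 3/2 4671/5000
4 2 1827/2000
5 5/2 108/125
DF(0.5y) = 1947/2000 ≈ 0.973500

step 1 [0.5y] bond c/2=9/400: DF=(796323/800000 − 9/400·(0))/(1+9/400) = 1947/2000 ≈ 0.973500
step 2 [1y] bond c/2=11/400: DF=(1016151/1000000 − 11/400·(0.973500))/(1+11/400) = 9629/10000 ≈ 0.962900
step 3 [1.5y] bond c/2=23/800: DF=(4066919/4000000 − 23/800·(0.973500+0.962900))/(1+23/800) = 4671/5000 ≈ 0.934200
step 4 [2y] swap r/2=865/37841: DF=(1 − 865/37841·(0.973500+0.962900+0.934200))/(1+865/37841) = 1827/2000 ≈ 0.913500
step 5 [2.5y] bond c/2=9/400: DF=(3874329/4000000 − 9/400·(0.973500+0.962900+0.934200+0.913500))/(1+9/400) = 108/125 ≈ 0.864000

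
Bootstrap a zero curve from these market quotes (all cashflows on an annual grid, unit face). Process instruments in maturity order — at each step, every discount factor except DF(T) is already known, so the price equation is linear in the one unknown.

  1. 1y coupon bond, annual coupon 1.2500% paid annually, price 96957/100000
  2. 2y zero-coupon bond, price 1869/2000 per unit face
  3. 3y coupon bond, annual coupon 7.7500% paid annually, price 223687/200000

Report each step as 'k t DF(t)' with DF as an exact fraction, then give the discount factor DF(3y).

1 1 1197/1250
2 2 1869/2000
3 3 9019/10000
DF(3y) = 9019/10000 ≈ 0.901900

step 1 [1y] bond c/1=1/80: DF=(96957/100000 − 1/80·(0))/(1+1/80) = 1197/1250 ≈ 0.957600
step 2 [2y] zero: DF = P = 1869/2000 ≈ 0.934500
step 3 [3y] bond c/1=31/400: DF=(223687/200000 − 31/400·(0.957600+0.934500))/(1+31/400) = 9019/10000 ≈ 0.901900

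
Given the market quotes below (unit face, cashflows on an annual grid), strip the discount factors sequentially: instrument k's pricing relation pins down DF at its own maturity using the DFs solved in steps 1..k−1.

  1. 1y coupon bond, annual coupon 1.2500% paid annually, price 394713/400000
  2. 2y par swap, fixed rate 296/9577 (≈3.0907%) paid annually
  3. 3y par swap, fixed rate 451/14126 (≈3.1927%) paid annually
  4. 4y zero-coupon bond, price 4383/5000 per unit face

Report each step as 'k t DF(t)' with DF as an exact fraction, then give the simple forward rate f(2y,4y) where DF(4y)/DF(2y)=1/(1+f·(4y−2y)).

step 1 [1y] bond c/1=1/80: DF=(394713/400000 − 1/80·(0))/(1+1/80) = 4873/5000 ≈ 0.974600
step 2 [2y] swap r/1=296/9577: DF=(1 − 296/9577·(0.974600))/(1+296/9577) = 588/625 ≈ 0.940800
step 3 [3y] swap r/1=451/14126: DF=(1 − 451/14126·(0.974600+0.940800))/(1+451/14126) = 4549/5000 ≈ 0.909800
step 4 [4y] zero: DF = P = 4383/5000 ≈ 0.876600

1 1 4873/5000
2 2 588/625
3 3 4549/5000
4 4 4383/5000
f(2y,4y) = ((588/625)/(4383/5000) − 1)/(2) = 107/2922 ≈ 3.6619%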